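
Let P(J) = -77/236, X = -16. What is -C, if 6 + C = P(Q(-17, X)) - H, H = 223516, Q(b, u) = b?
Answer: 52751269/236 ≈ 2.2352e+5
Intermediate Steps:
P(J) = -77/236 (P(J) = -77*1/236 = -77/236)
C = -52751269/236 (C = -6 + (-77/236 - 1*223516) = -6 + (-77/236 - 223516) = -6 - 52749853/236 = -52751269/236 ≈ -2.2352e+5)
-C = -1*(-52751269/236) = 52751269/236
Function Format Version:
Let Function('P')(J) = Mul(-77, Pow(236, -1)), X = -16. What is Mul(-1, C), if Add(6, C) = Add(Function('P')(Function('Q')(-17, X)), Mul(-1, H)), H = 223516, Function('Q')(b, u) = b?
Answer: Rational(52751269, 236) ≈ 2.2352e+5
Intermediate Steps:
Function('P')(J) = Rational(-77, 236) (Function('P')(J) = Mul(-77, Rational(1, 236)) = Rational(-77, 236))
C = Rational(-52751269, 236) (C = Add(-6, Add(Rational(-77, 236), Mul(-1, 223516))) = Add(-6, Add(Rational(-77, 236), -223516)) = Add(-6, Rational(-52749853, 236)) = Rational(-52751269, 236) ≈ -2.2352e+5)
Mul(-1, C) = Mul(-1, Rational(-52751269, 236)) = Rational(52751269, 236)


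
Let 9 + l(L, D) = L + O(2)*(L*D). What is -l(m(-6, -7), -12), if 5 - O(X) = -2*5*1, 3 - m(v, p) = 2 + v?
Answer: 1262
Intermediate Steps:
m(v, p) = 1 - v (m(v, p) = 3 - (2 + v) = 3 + (-2 - v) = 1 - v)
O(X) = 15 (O(X) = 5 - (-2*5) = 5 - (-10) = 5 - 1*(-10) = 5 + 10 = 15)
l(L, D) = -9 + L + 15*D*L (l(L, D) = -9 + (L + 15*(L*D)) = -9 + (L + 15*(D*L)) = -9 + (L + 15*D*L) = -9 + L + 15*D*L)
-l(m(-6, -7), -12) = -(-9 + (1 - 1*(-6)) + 15*(-12)*(1 - 1*(-6))) = -(-9 + (1 + 6) + 15*(-12)*(1 + 6)) = -(-9 + 7 + 15*(-12)*7) = -(-9 + 7 - 1260) = -1*(-1262) = 1262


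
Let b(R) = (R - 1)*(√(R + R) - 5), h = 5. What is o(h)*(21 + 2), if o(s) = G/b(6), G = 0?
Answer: 0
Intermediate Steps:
b(R) = (-1 + R)*(-5 + √2*√R) (b(R) = (-1 + R)*(√(2*R) - 5) = (-1 + R)*(√2*√R - 5) = (-1 + R)*(-5 + √2*√R))
o(s) = 0 (o(s) = 0/(5 - 5*6 + √2*6^(3/2) - √2*√6) = 0/(5 - 30 + √2*(6*√6) - 2*√3) = 0/(5 - 30 + 12*√3 - 2*√3) = 0/(-25 + 10*√3) = 0)
o(h)*(21 + 2) = 0*(21 + 2) = 0*23 = 0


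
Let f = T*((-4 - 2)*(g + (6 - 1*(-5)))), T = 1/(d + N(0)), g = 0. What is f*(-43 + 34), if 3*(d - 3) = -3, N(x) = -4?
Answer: -297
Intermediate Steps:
d = 2 (d = 3 + (⅓)*(-3) = 3 - 1 = 2)
T = -½ (T = 1/(2 - 4) = 1/(-2) = -½ ≈ -0.50000)
f = 33 (f = -(-4 - 2)*(0 + (6 - 1*(-5)))/2 = -(-3)*(0 + (6 + 5)) = -(-3)*(0 + 11) = -(-3)*11 = -½*(-66) = 33)
f*(-43 + 34) = 33*(-43 + 34) = 33*(-9) = -297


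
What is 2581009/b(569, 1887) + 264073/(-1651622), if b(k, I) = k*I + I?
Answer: 26883898436/12003162885 ≈ 2.2397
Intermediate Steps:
b(k, I) = I + I*k (b(k, I) = I*k + I = I + I*k)
2581009/b(569, 1887) + 264073/(-1651622) = 2581009/((1887*(1 + 569))) + 264073/(-1651622) = 2581009/((1887*570)) + 264073*(-1/1651622) = 2581009/1075590 - 264073/1651622 = 2581009*(1/1075590) - 264073/1651622 = 69757/29070 - 264073/1651622 = 26883898436/12003162885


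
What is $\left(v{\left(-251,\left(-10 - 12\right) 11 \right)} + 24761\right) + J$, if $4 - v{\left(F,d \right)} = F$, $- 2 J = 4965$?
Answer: $\frac{45067}{2} \approx 22534.0$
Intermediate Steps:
$J = - \frac{4965}{2}$ ($J = \left(- \frac{1}{2}\right) 4965 = - \frac{4965}{2} \approx -2482.5$)
$v{\left(F,d \right)} = 4 - F$
$\left(v{\left(-251,\left(-10 - 12\right) 11 \right)} + 24761\right) + J = \left(\left(4 - -251\right) + 24761\right) - \frac{4965}{2} = \left(\left(4 + 251\right) + 24761\right) - \frac{4965}{2} = \left(255 + 24761\right) - \frac{4965}{2} = 25016 - \frac{4965}{2} = \frac{45067}{2}$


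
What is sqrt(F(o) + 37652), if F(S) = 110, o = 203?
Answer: sqrt(37762) ≈ 194.32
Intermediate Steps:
sqrt(F(o) + 37652) = sqrt(110 + 37652) = sqrt(37762)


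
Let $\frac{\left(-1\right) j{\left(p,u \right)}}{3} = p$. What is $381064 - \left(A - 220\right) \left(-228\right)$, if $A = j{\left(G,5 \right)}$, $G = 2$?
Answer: $329536$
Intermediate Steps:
$j{\left(p,u \right)} = - 3 p$
$A = -6$ ($A = \left(-3\right) 2 = -6$)
$381064 - \left(A - 220\right) \left(-228\right) = 381064 - \left(-6 - 220\right) \left(-228\right) = 381064 - \left(-226\right) \left(-228\right) = 381064 - 51528 = 329536$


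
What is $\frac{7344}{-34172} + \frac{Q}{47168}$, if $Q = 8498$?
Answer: $- \frac{7001017}{201478112} \approx -0.034748$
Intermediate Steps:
$\frac{7344}{-34172} + \frac{Q}{47168} = \frac{7344}{-34172} + \frac{8498}{47168} = 7344 \left(- \frac{1}{34172}\right) + 8498 \cdot \frac{1}{47168} = - \frac{1836}{8543} + \frac{4249}{23584} = - \frac{7001017}{201478112}$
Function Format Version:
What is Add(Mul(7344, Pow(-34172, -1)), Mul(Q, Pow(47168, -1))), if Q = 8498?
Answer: Rational(-7001017, 201478112) ≈ -0.034748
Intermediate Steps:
Add(Mul(7344, Pow(-34172, -1)), Mul(Q, Pow(47168, -1))) = Add(Mul(7344, Pow(-34172, -1)), Mul(8498, Pow(47168, -1))) = Add(Mul(7344, Rational(-1, 34172)), Mul(8498, Rational(1, 47168))) = Add(Rational(-1836, 8543), Rational(4249, 23584)) = Rational(-7001017, 201478112)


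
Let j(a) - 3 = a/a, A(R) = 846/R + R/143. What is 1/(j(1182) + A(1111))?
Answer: 14443/180981 ≈ 0.079804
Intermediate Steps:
A(R) = 846/R + R/143 (A(R) = 846/R + R*(1/143) = 846/R + R/143)
j(a) = 4 (j(a) = 3 + a/a = 3 + 1 = 4)
1/(j(1182) + A(1111)) = 1/(4 + (846/1111 + (1/143)*1111)) = 1/(4 + (846*(1/1111) + 101/13)) = 1/(4 + (846/1111 + 101/13)) = 1/(4 + 123209/14443) = 1/(180981/14443) = 14443/180981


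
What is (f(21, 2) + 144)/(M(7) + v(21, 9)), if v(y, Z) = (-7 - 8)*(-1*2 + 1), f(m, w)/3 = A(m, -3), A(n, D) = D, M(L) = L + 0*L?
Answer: 135/22 ≈ 6.1364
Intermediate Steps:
M(L) = L (M(L) = L + 0 = L)
f(m, w) = -9 (f(m, w) = 3*(-3) = -9)
v(y, Z) = 15 (v(y, Z) = -15*(-2 + 1) = -15*(-1) = 15)
(f(21, 2) + 144)/(M(7) + v(21, 9)) = (-9 + 144)/(7 + 15) = 135/22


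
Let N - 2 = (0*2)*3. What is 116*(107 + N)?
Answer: 12644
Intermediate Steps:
N = 2 (N = 2 + (0*2)*3 = 2 + 0*3 = 2 + 0 = 2)
116*(107 + N) = 116*(107 + 2) = 116*109 = 12644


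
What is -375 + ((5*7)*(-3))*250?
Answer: -26625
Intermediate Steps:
-375 + ((5*7)*(-3))*250 = -375 + (35*(-3))*250 = -375 - 105*250 = -375 - 26250 = -26625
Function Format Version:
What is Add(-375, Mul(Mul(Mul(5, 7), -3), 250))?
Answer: -26625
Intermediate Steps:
Add(-375, Mul(Mul(Mul(5, 7), -3), 250)) = Add(-375, Mul(Mul(35, -3), 250)) = Add(-375, Mul(-105, 250)) = Add(-375, -26250) = -26625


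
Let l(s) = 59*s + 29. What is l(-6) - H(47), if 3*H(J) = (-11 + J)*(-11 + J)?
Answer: -757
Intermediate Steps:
l(s) = 29 + 59*s
H(J) = (-11 + J)²/3 (H(J) = ((-11 + J)*(-11 + J))/3 = (-11 + J)²/3)
l(-6) - H(47) = (29 + 59*(-6)) - (-11 + 47)²/3 = (29 - 354) - 36²/3 = -325 - 1296/3 = -325 - 1*432 = -325 - 432 = -757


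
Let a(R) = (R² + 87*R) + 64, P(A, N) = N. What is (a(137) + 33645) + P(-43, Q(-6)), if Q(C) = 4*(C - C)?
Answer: 64397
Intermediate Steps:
Q(C) = 0 (Q(C) = 4*0 = 0)
a(R) = 64 + R² + 87*R
(a(137) + 33645) + P(-43, Q(-6)) = ((64 + 137² + 87*137) + 33645) + 0 = ((64 + 18769 + 11919) + 33645) + 0 = (30752 + 33645) + 0 = 64397 + 0 = 64397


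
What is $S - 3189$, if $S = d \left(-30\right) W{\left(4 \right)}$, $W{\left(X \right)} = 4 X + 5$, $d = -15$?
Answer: $6261$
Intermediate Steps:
$W{\left(X \right)} = 5 + 4 X$
$S = 9450$ ($S = \left(-15\right) \left(-30\right) \left(5 + 4 \cdot 4\right) = 450 \left(5 + 16\right) = 450 \cdot 21 = 9450$)
$S - 3189 = 9450 - 3189 = 6261$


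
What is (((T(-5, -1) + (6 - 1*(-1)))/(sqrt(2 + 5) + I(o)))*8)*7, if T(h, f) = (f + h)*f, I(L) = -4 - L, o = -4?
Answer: 104*sqrt(7) ≈ 275.16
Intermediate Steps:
T(h, f) = f*(f + h)
(((T(-5, -1) + (6 - 1*(-1)))/(sqrt(2 + 5) + I(o)))*8)*7 = (((-(-1 - 5) + (6 - 1*(-1)))/(sqrt(2 + 5) + (-4 - 1*(-4))))*8)*7 = (((-1*(-6) + (6 + 1))/(sqrt(7) + (-4 + 4)))*8)*7 = (((6 + 7)/(sqrt(7) + 0))*8)*7 = ((13/(sqrt(7)))*8)*7 = ((13*(sqrt(7)/7))*8)*7 = ((13*sqrt(7)/7)*8)*7 = (104*sqrt(7)/7)*7 = 104*sqrt(7)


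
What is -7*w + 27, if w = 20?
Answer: -113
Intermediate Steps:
-7*w + 27 = -7*20 + 27 = -140 + 27 = -113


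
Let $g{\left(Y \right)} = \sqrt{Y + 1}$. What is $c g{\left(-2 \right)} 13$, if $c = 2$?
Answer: $26 i \approx 26.0 i$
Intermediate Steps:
$g{\left(Y \right)} = \sqrt{1 + Y}$
$c g{\left(-2 \right)} 13 = 2 \sqrt{1 - 2} \cdot 13 = 2 \sqrt{-1} \cdot 13 = 2 i 13 = 2 \cdot 13 i = 26 i$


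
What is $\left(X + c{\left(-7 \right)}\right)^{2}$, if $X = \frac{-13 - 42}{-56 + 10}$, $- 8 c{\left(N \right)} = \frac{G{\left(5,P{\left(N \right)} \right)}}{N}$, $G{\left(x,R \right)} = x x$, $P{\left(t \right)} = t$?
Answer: $\frac{4473225}{1658944} \approx 2.6964$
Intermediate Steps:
$G{\left(x,R \right)} = x^{2}$
$c{\left(N \right)} = - \frac{25}{8 N}$ ($c{\left(N \right)} = - \frac{5^{2} \frac{1}{N}}{8} = - \frac{25 \frac{1}{N}}{8} = - \frac{25}{8 N}$)
$X = \frac{55}{46}$ ($X = - \frac{55}{-46} = \left(-55\right) \left(- \frac{1}{46}\right) = \frac{55}{46} \approx 1.1957$)
$\left(X + c{\left(-7 \right)}\right)^{2} = \left(\frac{55}{46} - \frac{25}{8 \left(-7\right)}\right)^{2} = \left(\frac{55}{46} - - \frac{25}{56}\right)^{2} = \left(\frac{55}{46} + \frac{25}{56}\right)^{2} = \left(\frac{2115}{1288}\right)^{2} = \frac{4473225}{1658944}$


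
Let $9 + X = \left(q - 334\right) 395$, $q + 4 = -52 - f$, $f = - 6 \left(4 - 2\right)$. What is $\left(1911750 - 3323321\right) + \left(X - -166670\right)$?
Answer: $-1394220$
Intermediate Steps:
$f = -12$ ($f = \left(-6\right) 2 = -12$)
$q = -44$ ($q = -4 - 40 = -44$)
$X = -149319$ ($X = -9 + \left(-44 - 334\right) 395 = -9 - 149310 = -149319$)
$\left(1911750 - 3323321\right) + \left(X - -166670\right) = \left(1911750 - 3323321\right) - -17351 = -1411571 + \left(-149319 + 166670\right) = -1411571 + 17351 = -1394220$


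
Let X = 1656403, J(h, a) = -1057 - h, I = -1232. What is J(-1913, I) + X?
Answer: 1657259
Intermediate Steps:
J(-1913, I) + X = (-1057 - 1*(-1913)) + 1656403 = (-1057 + 1913) + 1656403 = 856 + 1656403 = 1657259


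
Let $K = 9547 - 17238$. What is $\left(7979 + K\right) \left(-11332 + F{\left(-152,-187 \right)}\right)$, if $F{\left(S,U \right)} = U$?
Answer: $-3317472$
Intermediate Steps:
$K = -7691$ ($K = 9547 - 17238 = -7691$)
$\left(7979 + K\right) \left(-11332 + F{\left(-152,-187 \right)}\right) = \left(7979 - 7691\right) \left(-11332 - 187\right) = 288 \left(-11519\right) = -3317472$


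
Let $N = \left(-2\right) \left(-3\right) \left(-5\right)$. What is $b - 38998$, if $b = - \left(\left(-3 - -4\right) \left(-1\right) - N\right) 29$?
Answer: $-39839$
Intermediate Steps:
$N = -30$ ($N = 6 \left(-5\right) = -30$)
$b = -841$ ($b = - \left(\left(-3 - -4\right) \left(-1\right) - -30\right) 29 = - \left(\left(-3 + 4\right) \left(-1\right) + 30\right) 29 = - \left(1 \left(-1\right) + 30\right) 29 = - \left(-1 + 30\right) 29 = - 29 \cdot 29 = \left(-1\right) 841 = -841$)
$b - 38998 = -841 - 38998 = -39839$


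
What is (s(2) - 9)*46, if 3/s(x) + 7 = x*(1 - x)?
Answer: -1288/3 ≈ -429.33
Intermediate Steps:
s(x) = 3/(-7 + x*(1 - x))
(s(2) - 9)*46 = (-3/(7 + 2² - 1*2) - 9)*46 = (-3/(7 + 4 - 2) - 9)*46 = (-3/9 - 9)*46 = (-3*⅑ - 9)*46 = (-⅓ - 9)*46 = -28/3*46 = -1288/3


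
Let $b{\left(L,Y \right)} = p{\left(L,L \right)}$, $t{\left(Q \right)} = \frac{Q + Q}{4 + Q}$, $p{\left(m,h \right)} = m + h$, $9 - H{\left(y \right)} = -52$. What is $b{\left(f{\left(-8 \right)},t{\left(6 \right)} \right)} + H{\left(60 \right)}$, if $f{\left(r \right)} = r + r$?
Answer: $29$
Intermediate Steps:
$H{\left(y \right)} = 61$ ($H{\left(y \right)} = 9 - -52 = 9 + 52 = 61$)
$f{\left(r \right)} = 2 r$
$p{\left(m,h \right)} = h + m$
$t{\left(Q \right)} = \frac{2 Q}{4 + Q}$
$b{\left(L,Y \right)} = 2 L$ ($b{\left(L,Y \right)} = L + L = 2 L$)
$b{\left(f{\left(-8 \right)},t{\left(6 \right)} \right)} + H{\left(60 \right)} = 2 \cdot 2 \left(-8\right) + 61 = 2 \left(-16\right) + 61 = -32 + 61 = 29$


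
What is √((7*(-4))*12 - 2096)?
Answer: 8*I*√38 ≈ 49.315*I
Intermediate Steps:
√((7*(-4))*12 - 2096) = √(-28*12 - 2096) = √(-336 - 2096) = √(-2432) = 8*I*√38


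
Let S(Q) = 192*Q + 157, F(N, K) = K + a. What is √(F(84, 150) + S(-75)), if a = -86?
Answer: I*√14179 ≈ 119.08*I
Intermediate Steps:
F(N, K) = -86 + K (F(N, K) = K - 86 = -86 + K)
S(Q) = 157 + 192*Q
√(F(84, 150) + S(-75)) = √((-86 + 150) + (157 + 192*(-75))) = √(64 + (157 - 14400)) = √(64 - 14243) = √(-14179) = I*√14179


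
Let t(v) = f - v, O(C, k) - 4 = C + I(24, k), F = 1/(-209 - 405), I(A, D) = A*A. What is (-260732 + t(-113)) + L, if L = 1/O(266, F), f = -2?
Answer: -220485365/846 ≈ -2.6062e+5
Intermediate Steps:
I(A, D) = A**2
F = -1/614 (F = 1/(-614) = -1/614 ≈ -0.0016287)
O(C, k) = 580 + C (O(C, k) = 4 + (C + 24**2) = 4 + (C + 576) = 4 + (576 + C) = 580 + C)
t(v) = -2 - v
L = 1/846 (L = 1/(580 + 266) = 1/846 ≈ 0.0011820)
(-260732 + t(-113)) + L = (-260732 + (-2 - 1*(-113))) + 1/846 = (-260732 + (-2 + 113)) + 1/846 = (-260732 + 111) + 1/846 = -260621 + 1/846 = -220485365/846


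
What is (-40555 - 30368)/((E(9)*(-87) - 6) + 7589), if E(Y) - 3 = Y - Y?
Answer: -70923/7322 ≈ -9.6863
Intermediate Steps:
E(Y) = 3 (E(Y) = 3 + (Y - Y) = 3 + 0 = 3)
(-40555 - 30368)/((E(9)*(-87) - 6) + 7589) = (-40555 - 30368)/((3*(-87) - 6) + 7589) = -70923/((-261 - 6) + 7589) = -70923/(-267 + 7589) = -70923/7322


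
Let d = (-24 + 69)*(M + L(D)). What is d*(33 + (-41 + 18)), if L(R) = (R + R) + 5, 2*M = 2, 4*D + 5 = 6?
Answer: 2925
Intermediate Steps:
D = ¼ (D = -5/4 + (¼)*6 = -5/4 + 3/2 = ¼ ≈ 0.25000)
M = 1 (M = (½)*2 = 1)
L(R) = 5 + 2*R (L(R) = 2*R + 5 = 5 + 2*R)
d = 585/2 (d = (-24 + 69)*(1 + (5 + 2*(¼))) = 45*(1 + (5 + ½)) = 45*(1 + 11/2) = 45*(13/2) = 585/2 ≈ 292.50)
d*(33 + (-41 + 18)) = 585*(33 + (-41 + 18))/2 = 585*(33 - 23)/2 = (585/2)*10 = 2925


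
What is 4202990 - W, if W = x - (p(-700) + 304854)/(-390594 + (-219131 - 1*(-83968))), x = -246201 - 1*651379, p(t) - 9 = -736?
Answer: 2681660077363/525757 ≈ 5.1006e+6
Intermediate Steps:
p(t) = -727 (p(t) = 9 - 736 = -727)
x = -897580 (x = -246201 - 651379 = -897580)
W = -471908663933/525757 (W = -897580 - (-727 + 304854)/(-390594 + (-219131 - 1*(-83968))) = -897580 - 304127/(-390594 + (-219131 + 83968)) = -897580 - 304127/(-390594 - 135163) = -897580 - 304127/(-525757) = -897580 - 304127*(-1)/525757 = -897580 - 1*(-304127/525757) = -897580 + 304127/525757 = -471908663933/525757 ≈ -8.9758e+5)
4202990 - W = 4202990 - 1*(-471908663933/525757) = 4202990 + 471908663933/525757 = 2681660077363/525757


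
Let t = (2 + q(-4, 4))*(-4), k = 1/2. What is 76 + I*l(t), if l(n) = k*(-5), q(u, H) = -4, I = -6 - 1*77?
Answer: 567/2 ≈ 283.50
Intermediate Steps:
I = -83 (I = -6 - 77 = -83)
k = ½ ≈ 0.50000
t = 8 (t = (2 - 4)*(-4) = -2*(-4) = 8)
l(n) = -5/2 (l(n) = (½)*(-5) = -5/2)
76 + I*l(t) = 76 - 83*(-5/2) = 76 + 415/2 = 567/2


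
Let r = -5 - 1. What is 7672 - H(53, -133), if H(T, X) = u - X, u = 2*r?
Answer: 7551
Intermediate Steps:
r = -6
u = -12 (u = 2*(-6) = -12)
H(T, X) = -12 - X
7672 - H(53, -133) = 7672 - (-12 - 1*(-133)) = 7672 - (-12 + 133) = 7672 - 1*121 = 7672 - 121 = 7551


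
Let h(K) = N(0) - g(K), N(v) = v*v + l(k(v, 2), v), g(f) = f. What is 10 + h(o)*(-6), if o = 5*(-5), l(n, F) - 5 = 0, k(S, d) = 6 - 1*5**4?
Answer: -170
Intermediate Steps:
k(S, d) = -619 (k(S, d) = 6 - 1*625 = 6 - 625 = -619)
l(n, F) = 5 (l(n, F) = 5 + 0 = 5)
o = -25
N(v) = 5 + v**2 (N(v) = v*v + 5 = v**2 + 5 = 5 + v**2)
h(K) = 5 - K (h(K) = (5 + 0**2) - K = (5 + 0) - K = 5 - K)
10 + h(o)*(-6) = 10 + (5 - 1*(-25))*(-6) = 10 + (5 + 25)*(-6) = 10 + 30*(-6) = 10 - 180 = -170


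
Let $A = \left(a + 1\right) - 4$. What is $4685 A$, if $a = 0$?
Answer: $-14055$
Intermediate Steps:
$A = -3$ ($A = \left(0 + 1\right) - 4 = 1 - 4 = -3$)
$4685 A = 4685 \left(-3\right) = -14055$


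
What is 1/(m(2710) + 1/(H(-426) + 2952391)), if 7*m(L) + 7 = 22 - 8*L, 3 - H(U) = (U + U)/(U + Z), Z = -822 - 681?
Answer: -1898389058/5875514133867 ≈ -0.00032310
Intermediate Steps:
Z = -1503
H(U) = 3 - 2*U/(-1503 + U) (H(U) = 3 - (U + U)/(U - 1503) = 3 - 2*U/(-1503 + U))
m(L) = 15/7 - 8*L/7 (m(L) = -1 + (22 - 8*L)/7 = -1 + (22/7 - 8*L/7) = 15/7 - 8*L/7)
1/(m(2710) + 1/(H(-426) + 2952391)) = 1/((15/7 - 8/7*2710) + 1/((-4509 - 426)/(-1503 - 426) + 2952391)) = 1/((15/7 - 21680/7) + 1/(-4935/(-1929) + 2952391)) = 1/(-3095 + 1/(-1/1929*(-4935) + 2952391)) = 1/(-3095 + 1/(1645/643 + 2952391)) = 1/(-3095 + 1/(1898389058/643)) = 1/(-3095 + 643/1898389058) = 1/(-5875514133867/1898389058) = -1898389058/5875514133867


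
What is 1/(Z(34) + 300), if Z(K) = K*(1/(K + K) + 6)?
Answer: 2/1009 ≈ 0.0019822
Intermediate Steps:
Z(K) = K*(6 + 1/(2*K)) (Z(K) = K*(1/(2*K) + 6) = K*(6 + 1/(2*K)))
1/(Z(34) + 300) = 1/((½ + 6*34) + 300) = 1/((½ + 204) + 300) = 1/(409/2 + 300) = 1/(1009/2) = 2/1009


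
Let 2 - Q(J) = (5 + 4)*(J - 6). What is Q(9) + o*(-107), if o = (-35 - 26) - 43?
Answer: 11103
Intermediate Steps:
o = -104 (o = -61 - 43 = -104)
Q(J) = 56 - 9*J (Q(J) = 2 - (5 + 4)*(J - 6) = 2 - 9*(-6 + J) = 2 - (-54 + 9*J) = 2 + (54 - 9*J) = 56 - 9*J)
Q(9) + o*(-107) = (56 - 9*9) - 104*(-107) = (56 - 81) + 11128 = -25 + 11128 = 11103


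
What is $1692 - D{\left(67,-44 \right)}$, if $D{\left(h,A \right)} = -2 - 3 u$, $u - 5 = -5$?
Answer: $1694$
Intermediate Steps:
$u = 0$ ($u = 5 - 5 = 0$)
$D{\left(h,A \right)} = -2$ ($D{\left(h,A \right)} = -2 - 0 = -2 + 0 = -2$)
$1692 - D{\left(67,-44 \right)} = 1692 - -2 = 1692 + 2 = 1694$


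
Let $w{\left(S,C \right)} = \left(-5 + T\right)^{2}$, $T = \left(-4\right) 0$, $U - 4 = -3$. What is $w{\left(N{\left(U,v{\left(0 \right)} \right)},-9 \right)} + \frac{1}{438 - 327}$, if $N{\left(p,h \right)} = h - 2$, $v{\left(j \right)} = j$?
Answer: $\frac{2776}{111} \approx 25.009$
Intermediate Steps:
$U = 1$ ($U = 4 - 3 = 1$)
$T = 0$
$N{\left(p,h \right)} = -2 + h$
$w{\left(S,C \right)} = 25$ ($w{\left(S,C \right)} = \left(-5 + 0\right)^{2} = \left(-5\right)^{2} = 25$)
$w{\left(N{\left(U,v{\left(0 \right)} \right)},-9 \right)} + \frac{1}{438 - 327} = 25 + \frac{1}{438 - 327} = 25 + \frac{1}{111} = \frac{2776}{111}$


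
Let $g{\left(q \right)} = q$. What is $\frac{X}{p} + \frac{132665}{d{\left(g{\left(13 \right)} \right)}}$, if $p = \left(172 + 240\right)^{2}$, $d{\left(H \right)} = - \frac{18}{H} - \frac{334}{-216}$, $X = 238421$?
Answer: $\frac{31616853336607}{38531888} \approx 8.2054 \cdot 10^{5}$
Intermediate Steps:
$d{\left(H \right)} = \frac{167}{108} - \frac{18}{H}$ ($d{\left(H \right)} = - \frac{18}{H} - - \frac{167}{108} = - \frac{18}{H} + \frac{167}{108} = \frac{167}{108} - \frac{18}{H}$)
$p = 169744$ ($p = 412^{2} = 169744$)
$\frac{X}{p} + \frac{132665}{d{\left(g{\left(13 \right)} \right)}} = \frac{238421}{169744} + \frac{132665}{\frac{167}{108} - \frac{18}{13}} = \frac{238421}{169744} + \frac{132665}{\frac{227}{1404}} = \frac{238421}{169744} + 132665 \cdot \frac{1404}{227} = \frac{238421}{169744} + \frac{186261660}{227} = \frac{31616853336607}{38531888}$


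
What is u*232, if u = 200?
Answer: 46400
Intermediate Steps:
u*232 = 200*232 = 46400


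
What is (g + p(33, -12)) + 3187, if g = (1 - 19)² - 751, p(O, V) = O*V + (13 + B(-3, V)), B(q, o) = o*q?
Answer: 2413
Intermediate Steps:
p(O, V) = 13 - 3*V + O*V (p(O, V) = O*V + (13 + V*(-3)) = O*V + (13 - 3*V) = 13 - 3*V + O*V)
g = -427 (g = (-18)² - 751 = 324 - 751 = -427)
(g + p(33, -12)) + 3187 = (-427 + (13 - 3*(-12) + 33*(-12))) + 3187 = (-427 + (13 + 36 - 396)) + 3187 = (-427 - 347) + 3187 = -774 + 3187 = 2413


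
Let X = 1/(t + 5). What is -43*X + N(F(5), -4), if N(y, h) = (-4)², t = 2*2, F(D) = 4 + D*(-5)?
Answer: 101/9 ≈ 11.222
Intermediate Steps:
F(D) = 4 - 5*D
t = 4
N(y, h) = 16
X = ⅑ (X = 1/(4 + 5) = 1/9 = ⅑ ≈ 0.11111)
-43*X + N(F(5), -4) = -43*⅑ + 16 = -43/9 + 16 = 101/9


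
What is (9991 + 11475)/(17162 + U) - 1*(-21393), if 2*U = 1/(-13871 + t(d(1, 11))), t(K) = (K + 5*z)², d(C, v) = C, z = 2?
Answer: 10097123608607/471954999 ≈ 21394.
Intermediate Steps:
t(K) = (10 + K)² (t(K) = (K + 5*2)² = (K + 10)² = (10 + K)²)
U = -1/27500 (U = 1/(2*(-13871 + (10 + 1)²)) = 1/(2*(-13871 + 11²)) = 1/(2*(-13871 + 121)) = (½)/(-13750) = (½)*(-1/13750) = -1/27500 ≈ -3.6364e-5)
(9991 + 11475)/(17162 + U) - 1*(-21393) = (9991 + 11475)/(17162 - 1/27500) - 1*(-21393) = 21466/(471954999/27500) + 21393 = 21466*(27500/471954999) + 21393 = 590315000/471954999 + 21393 = 10097123608607/471954999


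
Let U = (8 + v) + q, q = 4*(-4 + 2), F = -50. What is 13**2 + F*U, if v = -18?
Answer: 1069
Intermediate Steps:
q = -8 (q = 4*(-2) = -8)
U = -18 (U = (8 - 18) - 8 = -10 - 8 = -18)
13**2 + F*U = 13**2 - 50*(-18) = 169 + 900 = 1069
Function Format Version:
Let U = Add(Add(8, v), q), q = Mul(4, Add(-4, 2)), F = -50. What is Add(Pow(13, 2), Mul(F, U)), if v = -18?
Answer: 1069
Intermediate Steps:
q = -8 (q = Mul(4, -2) = -8)
U = -18 (U = Add(Add(8, -18), -8) = Add(-10, -8) = -18)
Add(Pow(13, 2), Mul(F, U)) = Add(Pow(13, 2), Mul(-50, -18)) = Add(169, 900) = 1069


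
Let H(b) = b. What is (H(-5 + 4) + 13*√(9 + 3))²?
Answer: 2029 - 52*√3 ≈ 1938.9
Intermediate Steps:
(H(-5 + 4) + 13*√(9 + 3))² = ((-5 + 4) + 13*√(9 + 3))² = (-1 + 13*√12)² = (-1 + 13*(2*√3))² = (-1 + 26*√3)²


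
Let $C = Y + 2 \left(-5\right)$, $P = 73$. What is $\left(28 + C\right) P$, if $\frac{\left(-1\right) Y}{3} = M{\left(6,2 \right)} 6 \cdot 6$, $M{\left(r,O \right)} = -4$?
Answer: $32850$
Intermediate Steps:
$Y = 432$ ($Y = - 3 \left(-4\right) 6 \cdot 6 = - 3 \left(\left(-24\right) 6\right) = \left(-3\right) \left(-144\right) = 432$)
$C = 422$ ($C = 432 + 2 \left(-5\right) = 432 - 10 = 422$)
$\left(28 + C\right) P = \left(28 + 422\right) 73 = 450 \cdot 73 = 32850$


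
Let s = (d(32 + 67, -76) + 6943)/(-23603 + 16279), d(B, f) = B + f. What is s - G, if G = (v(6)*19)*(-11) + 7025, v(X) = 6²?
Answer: 1823855/3662 ≈ 498.05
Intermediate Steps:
v(X) = 36
s = -3483/3662 (s = (((32 + 67) - 76) + 6943)/(-23603 + 16279) = ((99 - 76) + 6943)/(-7324) = (23 + 6943)*(-1/7324) = 6966*(-1/7324) = -3483/3662 ≈ -0.95112)
G = -499 (G = (36*19)*(-11) + 7025 = 684*(-11) + 7025 = -7524 + 7025 = -499)
s - G = -3483/3662 - 1*(-499) = -3483/3662 + 499 = 1823855/3662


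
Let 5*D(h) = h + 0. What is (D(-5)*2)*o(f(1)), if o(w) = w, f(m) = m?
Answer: -2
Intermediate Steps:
D(h) = h/5 (D(h) = (h + 0)/5 = h/5)
(D(-5)*2)*o(f(1)) = (((⅕)*(-5))*2)*1 = -1*2*1 = -2*1 = -2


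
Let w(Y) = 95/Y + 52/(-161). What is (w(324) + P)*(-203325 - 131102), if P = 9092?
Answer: -158609875489445/52164 ≈ -3.0406e+9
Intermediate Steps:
w(Y) = -52/161 + 95/Y (w(Y) = 95/Y + 52*(-1/161) = 95/Y - 52/161 = -52/161 + 95/Y)
(w(324) + P)*(-203325 - 131102) = ((-52/161 + 95/324) + 9092)*(-203325 - 131102) = ((-52/161 + 95*(1/324)) + 9092)*(-334427) = ((-52/161 + 95/324) + 9092)*(-334427) = (-1553/52164 + 9092)*(-334427) = (474273535/52164)*(-334427) = -158609875489445/52164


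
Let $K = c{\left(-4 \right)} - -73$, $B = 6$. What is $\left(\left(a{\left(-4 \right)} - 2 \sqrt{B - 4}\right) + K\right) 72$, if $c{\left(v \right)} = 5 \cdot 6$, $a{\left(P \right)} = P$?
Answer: $7128 - 144 \sqrt{2} \approx 6924.4$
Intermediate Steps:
$c{\left(v \right)} = 30$
$K = 103$ ($K = 30 - -73 = 30 + 73 = 103$)
$\left(\left(a{\left(-4 \right)} - 2 \sqrt{B - 4}\right) + K\right) 72 = \left(\left(-4 - 2 \sqrt{6 - 4}\right) + 103\right) 72 = \left(\left(-4 - 2 \sqrt{2}\right) + 103\right) 72 = \left(99 - 2 \sqrt{2}\right) 72 = 7128 - 144 \sqrt{2}$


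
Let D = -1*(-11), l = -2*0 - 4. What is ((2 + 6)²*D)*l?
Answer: -2816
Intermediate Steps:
l = -4 (l = 0 - 4 = -4)
D = 11
((2 + 6)²*D)*l = ((2 + 6)²*11)*(-4) = (8²*11)*(-4) = (64*11)*(-4) = 704*(-4) = -2816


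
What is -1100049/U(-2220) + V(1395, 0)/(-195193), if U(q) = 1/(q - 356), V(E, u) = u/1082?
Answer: 2833726224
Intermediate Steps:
V(E, u) = u/1082 (V(E, u) = u*(1/1082) = u/1082)
U(q) = 1/(-356 + q)
-1100049/U(-2220) + V(1395, 0)/(-195193) = -1100049/(1/(-356 - 2220)) + ((1/1082)*0)/(-195193) = -1100049/(1/(-2576)) + 0*(-1/195193) = -1100049/(-1/2576) + 0 = -1100049*(-2576) + 0 = 2833726224 + 0 = 2833726224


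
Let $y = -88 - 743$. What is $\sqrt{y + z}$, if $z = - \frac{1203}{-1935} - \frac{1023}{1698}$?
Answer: $\frac{i \sqrt{110749880015430}}{365070} \approx 28.827 i$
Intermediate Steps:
$y = -831$ ($y = -88 - 743 = -831$)
$z = \frac{7021}{365070}$ ($z = \left(-1203\right) \left(- \frac{1}{1935}\right) - \frac{341}{566} = \frac{401}{645} - \frac{341}{566} = \frac{7021}{365070} \approx 0.019232$)
$\sqrt{y + z} = \sqrt{-831 + \frac{7021}{365070}} = \sqrt{- \frac{303366149}{365070}} = \frac{i \sqrt{110749880015430}}{365070}$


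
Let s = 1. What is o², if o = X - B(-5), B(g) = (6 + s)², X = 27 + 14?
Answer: 64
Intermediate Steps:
X = 41
B(g) = 49 (B(g) = (6 + 1)² = 7² = 49)
o = -8 (o = 41 - 1*49 = 41 - 49 = -8)
o² = (-8)² = 64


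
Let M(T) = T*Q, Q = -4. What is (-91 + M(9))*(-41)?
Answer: 5207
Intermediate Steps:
M(T) = -4*T (M(T) = T*(-4) = -4*T)
(-91 + M(9))*(-41) = (-91 - 4*9)*(-41) = (-91 - 36)*(-41) = -127*(-41) = 5207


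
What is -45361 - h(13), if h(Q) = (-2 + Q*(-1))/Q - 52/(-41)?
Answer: -24177474/533 ≈ -45361.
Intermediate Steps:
h(Q) = 52/41 + (-2 - Q)/Q (h(Q) = (-2 - Q)/Q - 52*(-1/41) = (-2 - Q)/Q + 52/41 = 52/41 + (-2 - Q)/Q)
-45361 - h(13) = -45361 - (11/41 - 2/13) = -45361 - 1*61/533 = -45361 - 61/533 = -24177474/533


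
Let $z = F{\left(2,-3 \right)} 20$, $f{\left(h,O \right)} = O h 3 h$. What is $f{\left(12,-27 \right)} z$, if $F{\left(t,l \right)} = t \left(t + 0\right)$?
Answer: $-933120$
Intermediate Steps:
$F{\left(t,l \right)} = t^{2}$ ($F{\left(t,l \right)} = t t = t^{2}$)
$f{\left(h,O \right)} = 3 O h^{2}$ ($f{\left(h,O \right)} = 3 O h h = 3 O h^{2}$)
$z = 80$ ($z = 2^{2} \cdot 20 = 4 \cdot 20 = 80$)
$f{\left(12,-27 \right)} z = 3 \left(-27\right) 12^{2} \cdot 80 = 3 \left(-27\right) 144 \cdot 80 = \left(-11664\right) 80 = -933120$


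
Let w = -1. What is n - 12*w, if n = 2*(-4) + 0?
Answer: 4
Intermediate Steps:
n = -8 (n = -8 + 0 = -8)
n - 12*w = -8 - 12*(-1) = -8 + 12 = 4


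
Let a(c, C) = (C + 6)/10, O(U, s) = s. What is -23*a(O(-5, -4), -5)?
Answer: -23/10 ≈ -2.3000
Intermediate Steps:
a(c, C) = ⅗ + C/10 (a(c, C) = (6 + C)*(⅒) = ⅗ + C/10)
-23*a(O(-5, -4), -5) = -23*(⅗ + (⅒)*(-5)) = -23*(⅗ - ½) = -23*⅒ = -23/10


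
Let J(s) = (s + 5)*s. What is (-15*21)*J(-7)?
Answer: -4410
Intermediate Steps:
J(s) = s*(5 + s) (J(s) = (5 + s)*s = s*(5 + s))
(-15*21)*J(-7) = (-15*21)*(-7*(5 - 7)) = -(-2205)*(-2) = -315*14 = -4410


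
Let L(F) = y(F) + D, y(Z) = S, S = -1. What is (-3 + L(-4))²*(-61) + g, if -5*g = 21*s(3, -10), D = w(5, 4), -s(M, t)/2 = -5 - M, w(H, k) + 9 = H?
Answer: -19856/5 ≈ -3971.2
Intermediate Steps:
w(H, k) = -9 + H
s(M, t) = 10 + 2*M (s(M, t) = -2*(-5 - M) = 10 + 2*M)
D = -4 (D = -9 + 5 = -4)
y(Z) = -1
L(F) = -5 (L(F) = -1 - 4 = -5)
g = -336/5 (g = -21*(10 + 2*3)/5 = -21*(10 + 6)/5 = -21*16/5 = -⅕*336 = -336/5 ≈ -67.200)
(-3 + L(-4))²*(-61) + g = (-3 - 5)²*(-61) - 336/5 = (-8)²*(-61) - 336/5 = 64*(-61) - 336/5 = -3904 - 336/5 = -19856/5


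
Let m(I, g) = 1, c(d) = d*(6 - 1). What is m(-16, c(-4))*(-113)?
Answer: -113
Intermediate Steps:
c(d) = 5*d (c(d) = d*5 = 5*d)
m(-16, c(-4))*(-113) = 1*(-113) = -113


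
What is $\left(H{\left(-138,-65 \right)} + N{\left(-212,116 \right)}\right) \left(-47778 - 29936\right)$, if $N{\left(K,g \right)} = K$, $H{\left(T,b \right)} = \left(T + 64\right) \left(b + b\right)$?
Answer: $-731133312$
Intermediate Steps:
$H{\left(T,b \right)} = 2 b \left(64 + T\right)$ ($H{\left(T,b \right)} = \left(64 + T\right) 2 b = 2 b \left(64 + T\right)$)
$\left(H{\left(-138,-65 \right)} + N{\left(-212,116 \right)}\right) \left(-47778 - 29936\right) = \left(2 \left(-65\right) \left(64 - 138\right) - 212\right) \left(-47778 - 29936\right) = \left(2 \left(-65\right) \left(-74\right) - 212\right) \left(-77714\right) = \left(9620 - 212\right) \left(-77714\right) = 9408 \left(-77714\right) = -731133312$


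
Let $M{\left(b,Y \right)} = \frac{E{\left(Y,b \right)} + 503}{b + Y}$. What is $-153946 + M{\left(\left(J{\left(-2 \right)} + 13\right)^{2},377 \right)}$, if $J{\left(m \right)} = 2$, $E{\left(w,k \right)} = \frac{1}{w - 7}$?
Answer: $- \frac{34289745929}{222740} \approx -1.5395 \cdot 10^{5}$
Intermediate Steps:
$E{\left(w,k \right)} = \frac{1}{-7 + w}$
$M{\left(b,Y \right)} = \frac{503 + \frac{1}{-7 + Y}}{Y + b}$ ($M{\left(b,Y \right)} = \frac{\frac{1}{-7 + Y} + 503}{b + Y} = \frac{503 + \frac{1}{-7 + Y}}{Y + b}$)
$-153946 + M{\left(\left(J{\left(-2 \right)} + 13\right)^{2},377 \right)} = -153946 + \frac{-3520 + 503 \cdot 377}{\left(-7 + 377\right) \left(377 + \left(2 + 13\right)^{2}\right)} = -153946 + \frac{-3520 + 189631}{370 \left(377 + 15^{2}\right)} = -153946 + \frac{1}{370} \frac{1}{377 + 225} \cdot 186111 = -153946 + \frac{1}{370} \cdot \frac{1}{602} \cdot 186111 = -153946 + \frac{186111}{222740} = - \frac{34289745929}{222740}$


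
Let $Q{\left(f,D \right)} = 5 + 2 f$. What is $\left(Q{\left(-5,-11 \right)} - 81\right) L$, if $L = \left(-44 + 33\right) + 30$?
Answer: $-1634$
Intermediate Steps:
$L = 19$ ($L = -11 + 30 = 19$)
$\left(Q{\left(-5,-11 \right)} - 81\right) L = \left(\left(5 + 2 \left(-5\right)\right) - 81\right) 19 = \left(\left(5 - 10\right) - 81\right) 19 = \left(-5 - 81\right) 19 = \left(-86\right) 19 = -1634$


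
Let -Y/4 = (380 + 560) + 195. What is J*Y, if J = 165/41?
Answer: -749100/41 ≈ -18271.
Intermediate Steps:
J = 165/41 (J = 165*(1/41) = 165/41 ≈ 4.0244)
Y = -4540 (Y = -4*((380 + 560) + 195) = -4*(940 + 195) = -4*1135 = -4540)
J*Y = (165/41)*(-4540) = -749100/41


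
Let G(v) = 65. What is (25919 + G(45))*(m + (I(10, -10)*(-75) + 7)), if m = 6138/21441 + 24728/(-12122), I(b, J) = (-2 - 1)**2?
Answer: -337598448384/19399 ≈ -1.7403e+7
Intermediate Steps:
I(b, J) = 9 (I(b, J) = (-3)**2 = 9)
m = -6905882/3937997 (m = 6138*(1/21441) + 24728*(-1/12122) = 2046/7147 - 1124/551 = -6905882/3937997 ≈ -1.7537)
(25919 + G(45))*(m + (I(10, -10)*(-75) + 7)) = (25919 + 65)*(-6905882/3937997 + (9*(-75) + 7)) = 25984*(-6905882/3937997 + (-675 + 7)) = 25984*(-6905882/3937997 - 668) = 25984*(-2637487878/3937997) = -337598448384/19399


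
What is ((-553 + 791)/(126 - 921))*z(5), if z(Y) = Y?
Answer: -238/159 ≈ -1.4969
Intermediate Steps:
((-553 + 791)/(126 - 921))*z(5) = ((-553 + 791)/(126 - 921))*5 = (238/(-795))*5 = (238*(-1/795))*5 = -238/795*5 = -238/159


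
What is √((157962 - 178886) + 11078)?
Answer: 3*I*√1094 ≈ 99.227*I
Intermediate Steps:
√((157962 - 178886) + 11078) = √(-20924 + 11078) = √(-9846) = 3*I*√1094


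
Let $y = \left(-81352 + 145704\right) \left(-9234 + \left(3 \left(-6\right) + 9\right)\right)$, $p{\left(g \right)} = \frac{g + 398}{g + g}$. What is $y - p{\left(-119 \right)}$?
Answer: $- \frac{141563717289}{238} \approx -5.9481 \cdot 10^{8}$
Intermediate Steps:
$p{\left(g \right)} = \frac{398 + g}{2 g}$
$y = -594805536$ ($y = 64352 \left(-9234 + \left(-18 + 9\right)\right) = 64352 \left(-9234 - 9\right) = 64352 \left(-9243\right) = -594805536$)
$y - p{\left(-119 \right)} = -594805536 - \frac{398 - 119}{2 \left(-119\right)} = -594805536 - \frac{1}{2} \left(- \frac{1}{119}\right) 279 = -594805536 - - \frac{279}{238} = -594805536 + \frac{279}{238} = - \frac{141563717289}{238}$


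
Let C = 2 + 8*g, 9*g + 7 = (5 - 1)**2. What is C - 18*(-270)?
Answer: 4870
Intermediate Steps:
g = 1 (g = -7/9 + (5 - 1)**2/9 = -7/9 + (1/9)*4**2 = -7/9 + (1/9)*16 = -7/9 + 16/9 = 1)
C = 10 (C = 2 + 8*1 = 2 + 8 = 10)
C - 18*(-270) = 10 - 18*(-270) = 10 + 4860 = 4870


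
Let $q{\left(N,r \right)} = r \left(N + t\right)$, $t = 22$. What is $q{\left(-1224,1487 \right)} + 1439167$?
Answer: $-348207$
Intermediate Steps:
$q{\left(N,r \right)} = r \left(22 + N\right)$ ($q{\left(N,r \right)} = r \left(N + 22\right) = r \left(22 + N\right)$)
$q{\left(-1224,1487 \right)} + 1439167 = 1487 \left(22 - 1224\right) + 1439167 = 1487 \left(-1202\right) + 1439167 = -1787374 + 1439167 = -348207$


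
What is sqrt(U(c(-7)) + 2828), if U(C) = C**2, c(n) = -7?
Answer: sqrt(2877) ≈ 53.638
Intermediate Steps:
sqrt(U(c(-7)) + 2828) = sqrt((-7)**2 + 2828) = sqrt(49 + 2828) = sqrt(2877)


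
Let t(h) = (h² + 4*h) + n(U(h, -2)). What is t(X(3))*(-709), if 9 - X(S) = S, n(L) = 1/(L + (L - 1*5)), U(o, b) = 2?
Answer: -41831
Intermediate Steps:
n(L) = 1/(-5 + 2*L) (n(L) = 1/(L + (L - 5)) = 1/(L + (-5 + L)) = 1/(-5 + 2*L))
X(S) = 9 - S
t(h) = -1 + h² + 4*h (t(h) = (h² + 4*h) + 1/(-5 + 2*2) = (h² + 4*h) + 1/(-5 + 4) = (h² + 4*h) + 1/(-1) = (h² + 4*h) - 1 = -1 + h² + 4*h)
t(X(3))*(-709) = (-1 + (9 - 1*3)² + 4*(9 - 1*3))*(-709) = (-1 + (9 - 3)² + 4*(9 - 3))*(-709) = (-1 + 6² + 4*6)*(-709) = (-1 + 36 + 24)*(-709) = 59*(-709) = -41831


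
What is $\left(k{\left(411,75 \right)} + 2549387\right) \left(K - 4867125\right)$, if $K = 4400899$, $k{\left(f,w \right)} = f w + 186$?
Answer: $-1203048637948$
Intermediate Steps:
$k{\left(f,w \right)} = 186 + f w$
$\left(k{\left(411,75 \right)} + 2549387\right) \left(K - 4867125\right) = \left(\left(186 + 411 \cdot 75\right) + 2549387\right) \left(4400899 - 4867125\right) = \left(\left(186 + 30825\right) + 2549387\right) \left(-466226\right) = \left(31011 + 2549387\right) \left(-466226\right) = 2580398 \left(-466226\right) = -1203048637948$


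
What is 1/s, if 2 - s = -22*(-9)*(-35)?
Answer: 1/6932 ≈ 0.00014426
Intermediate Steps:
s = 6932 (s = 2 - (-22*(-9))*(-35) = 2 - 198*(-35) = 2 - 1*(-6930) = 2 + 6930 = 6932)
1/s = 1/6932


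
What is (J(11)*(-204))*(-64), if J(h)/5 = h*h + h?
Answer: 8616960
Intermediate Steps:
J(h) = 5*h + 5*h**2 (J(h) = 5*(h*h + h) = 5*(h**2 + h) = 5*(h + h**2) = 5*h + 5*h**2)
(J(11)*(-204))*(-64) = ((5*11*(1 + 11))*(-204))*(-64) = ((5*11*12)*(-204))*(-64) = (660*(-204))*(-64) = -134640*(-64) = 8616960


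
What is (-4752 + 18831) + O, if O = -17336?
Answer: -3257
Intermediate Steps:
(-4752 + 18831) + O = (-4752 + 18831) - 17336 = 14079 - 17336 = -3257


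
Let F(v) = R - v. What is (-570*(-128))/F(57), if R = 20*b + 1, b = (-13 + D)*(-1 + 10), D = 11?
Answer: -2280/13 ≈ -175.38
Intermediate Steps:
b = -18 (b = (-13 + 11)*(-1 + 10) = -2*9 = -18)
R = -359 (R = 20*(-18) + 1 = -360 + 1 = -359)
F(v) = -359 - v
(-570*(-128))/F(57) = (-570*(-128))/(-359 - 1*57) = 72960/(-359 - 57) = 72960/(-416) = 72960*(-1/416) = -2280/13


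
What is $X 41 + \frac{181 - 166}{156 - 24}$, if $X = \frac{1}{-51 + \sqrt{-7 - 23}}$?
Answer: $- \frac{26283}{38588} - \frac{41 i \sqrt{30}}{2631} \approx -0.68112 - 0.085354 i$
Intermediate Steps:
$X = \frac{1}{-51 + i \sqrt{30}}$ ($X = \frac{1}{-51 + \sqrt{-30}} = \frac{1}{-51 + i \sqrt{30}} \approx -0.019384 - 0.0020818 i$)
$X 41 + \frac{181 - 166}{156 - 24} = \left(- \frac{17}{877} - \frac{i \sqrt{30}}{2631}\right) 41 + \frac{181 - 166}{156 - 24} = \left(- \frac{697}{877} - \frac{41 i \sqrt{30}}{2631}\right) + \frac{15}{132} = \left(- \frac{697}{877} - \frac{41 i \sqrt{30}}{2631}\right) + 15 \cdot \frac{1}{132} = \left(- \frac{697}{877} - \frac{41 i \sqrt{30}}{2631}\right) + \frac{5}{44} = - \frac{26283}{38588} - \frac{41 i \sqrt{30}}{2631}$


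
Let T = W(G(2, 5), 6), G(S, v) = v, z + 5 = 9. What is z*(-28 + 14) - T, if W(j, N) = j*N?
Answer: -86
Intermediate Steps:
z = 4 (z = -5 + 9 = 4)
W(j, N) = N*j
T = 30 (T = 6*5 = 30)
z*(-28 + 14) - T = 4*(-28 + 14) - 1*30 = 4*(-14) - 30 = -56 - 30 = -86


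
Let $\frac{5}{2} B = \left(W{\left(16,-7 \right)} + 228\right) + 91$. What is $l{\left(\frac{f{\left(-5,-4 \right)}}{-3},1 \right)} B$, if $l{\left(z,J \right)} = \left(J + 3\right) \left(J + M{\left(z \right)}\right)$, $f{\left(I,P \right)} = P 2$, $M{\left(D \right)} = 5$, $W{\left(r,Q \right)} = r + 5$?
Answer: $3264$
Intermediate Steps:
$W{\left(r,Q \right)} = 5 + r$
$f{\left(I,P \right)} = 2 P$
$l{\left(z,J \right)} = \left(3 + J\right) \left(5 + J\right)$ ($l{\left(z,J \right)} = \left(J + 3\right) \left(J + 5\right) = \left(3 + J\right) \left(5 + J\right)$)
$B = 136$ ($B = \frac{2 \left(\left(\left(5 + 16\right) + 228\right) + 91\right)}{5} = \frac{2 \left(\left(21 + 228\right) + 91\right)}{5} = \frac{2 \left(249 + 91\right)}{5} = \frac{2}{5} \cdot 340 = 136$)
$l{\left(\frac{f{\left(-5,-4 \right)}}{-3},1 \right)} B = \left(15 + 1^{2} + 8 \cdot 1\right) 136 = \left(15 + 1 + 8\right) 136 = 24 \cdot 136 = 3264$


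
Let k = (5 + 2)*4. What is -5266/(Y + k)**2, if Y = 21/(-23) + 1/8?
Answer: -178285696/25070049 ≈ -7.1115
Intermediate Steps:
k = 28 (k = 7*4 = 28)
Y = -145/184 (Y = 21*(-1/23) + 1*(1/8) = -21/23 + 1/8 = -145/184 ≈ -0.78804)
-5266/(Y + k)**2 = -5266/(-145/184 + 28)**2 = -5266/((5007/184)**2) = -5266/25070049/33856 = -5266*33856/25070049 = -178285696/25070049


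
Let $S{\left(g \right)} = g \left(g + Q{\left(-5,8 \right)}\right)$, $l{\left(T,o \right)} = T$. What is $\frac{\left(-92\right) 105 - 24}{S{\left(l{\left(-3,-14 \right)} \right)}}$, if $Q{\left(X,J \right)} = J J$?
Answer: $\frac{3228}{61} \approx 52.918$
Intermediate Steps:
$Q{\left(X,J \right)} = J^{2}$
$S{\left(g \right)} = g \left(64 + g\right)$ ($S{\left(g \right)} = g \left(g + 8^{2}\right) = g \left(g + 64\right) = g \left(64 + g\right)$)
$\frac{\left(-92\right) 105 - 24}{S{\left(l{\left(-3,-14 \right)} \right)}} = \frac{\left(-92\right) 105 - 24}{\left(-3\right) \left(64 - 3\right)} = \frac{-9660 - 24}{\left(-3\right) 61} = - \frac{9684}{-183} = \left(-9684\right) \left(- \frac{1}{183}\right) = \frac{3228}{61}$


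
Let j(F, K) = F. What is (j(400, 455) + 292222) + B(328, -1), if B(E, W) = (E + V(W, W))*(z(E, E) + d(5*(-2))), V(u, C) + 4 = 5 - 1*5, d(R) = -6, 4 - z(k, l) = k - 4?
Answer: 186998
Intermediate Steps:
z(k, l) = 8 - k (z(k, l) = 4 - (k - 4) = 4 - (-4 + k) = 4 + (4 - k) = 8 - k)
V(u, C) = -4 (V(u, C) = -4 + (5 - 1*5) = -4 + (5 - 5) = -4 + 0 = -4)
B(E, W) = (-4 + E)*(2 - E) (B(E, W) = (E - 4)*((8 - E) - 6) = (-4 + E)*(2 - E))
(j(400, 455) + 292222) + B(328, -1) = (400 + 292222) + (-8 - 1*328**2 + 6*328) = 292622 + (-8 - 1*107584 + 1968) = 292622 + (-8 - 107584 + 1968) = 292622 - 105624 = 186998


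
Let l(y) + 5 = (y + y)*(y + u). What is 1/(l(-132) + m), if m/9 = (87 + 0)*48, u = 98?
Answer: 1/46555 ≈ 2.1480e-5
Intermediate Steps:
l(y) = -5 + 2*y*(98 + y) (l(y) = -5 + (y + y)*(y + 98) = -5 + (2*y)*(98 + y) = -5 + 2*y*(98 + y))
m = 37584 (m = 9*((87 + 0)*48) = 9*(87*48) = 9*4176 = 37584)
1/(l(-132) + m) = 1/((-5 + 2*(-132)² + 196*(-132)) + 37584) = 1/((-5 + 2*17424 - 25872) + 37584) = 1/((-5 + 34848 - 25872) + 37584) = 1/(8971 + 37584) = 1/46555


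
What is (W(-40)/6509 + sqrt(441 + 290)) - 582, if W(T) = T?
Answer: -3788278/6509 + sqrt(731) ≈ -554.97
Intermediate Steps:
(W(-40)/6509 + sqrt(441 + 290)) - 582 = (-40/6509 + sqrt(441 + 290)) - 582 = (-40*1/6509 + sqrt(731)) - 582 = (-40/6509 + sqrt(731)) - 582 = -3788278/6509 + sqrt(731)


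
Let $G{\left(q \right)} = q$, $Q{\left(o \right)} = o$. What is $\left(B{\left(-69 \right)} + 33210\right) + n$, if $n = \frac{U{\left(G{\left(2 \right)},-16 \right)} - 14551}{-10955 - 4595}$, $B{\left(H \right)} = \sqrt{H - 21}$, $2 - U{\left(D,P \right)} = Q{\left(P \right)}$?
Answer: $\frac{516430033}{15550} + 3 i \sqrt{10} \approx 33211.0 + 9.4868 i$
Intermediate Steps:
$U{\left(D,P \right)} = 2 - P$
$B{\left(H \right)} = \sqrt{-21 + H}$
$n = \frac{14533}{15550}$ ($n = \frac{\left(2 - -16\right) - 14551}{-10955 - 4595} = \frac{\left(2 + 16\right) - 14551}{-15550} = \left(18 - 14551\right) \left(- \frac{1}{15550}\right) = \left(-14533\right) \left(- \frac{1}{15550}\right) = \frac{14533}{15550} \approx 0.9346$)
$\left(B{\left(-69 \right)} + 33210\right) + n = \left(\sqrt{-21 - 69} + 33210\right) + \frac{14533}{15550} = \left(\sqrt{-90} + 33210\right) + \frac{14533}{15550} = \left(3 i \sqrt{10} + 33210\right) + \frac{14533}{15550} = \left(33210 + 3 i \sqrt{10}\right) + \frac{14533}{15550} = \frac{516430033}{15550} + 3 i \sqrt{10}$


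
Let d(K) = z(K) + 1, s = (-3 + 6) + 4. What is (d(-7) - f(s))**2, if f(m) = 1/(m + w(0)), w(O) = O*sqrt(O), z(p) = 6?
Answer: 2304/49 ≈ 47.020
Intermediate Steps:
w(O) = O**(3/2)
s = 7 (s = 3 + 4 = 7)
f(m) = 1/m (f(m) = 1/(m + 0**(3/2)) = 1/(m + 0) = 1/m)
d(K) = 7 (d(K) = 6 + 1 = 7)
(d(-7) - f(s))**2 = (7 - 1/7)**2 = (48/7)**2 = 2304/49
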